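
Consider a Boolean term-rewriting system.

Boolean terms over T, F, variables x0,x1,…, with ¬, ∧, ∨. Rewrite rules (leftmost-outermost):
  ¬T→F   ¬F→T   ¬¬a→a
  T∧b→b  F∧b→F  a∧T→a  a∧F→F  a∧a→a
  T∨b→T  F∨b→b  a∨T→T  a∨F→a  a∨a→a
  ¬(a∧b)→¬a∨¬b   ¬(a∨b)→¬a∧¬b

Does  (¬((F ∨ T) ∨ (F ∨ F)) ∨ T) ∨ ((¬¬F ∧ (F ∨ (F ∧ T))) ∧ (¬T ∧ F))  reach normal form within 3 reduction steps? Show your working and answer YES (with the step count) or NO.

  start: (¬((F ∨ T) ∨ (F ∨ F)) ∨ T) ∨ ((¬¬F ∧ (F ∨ (F ∧ T))) ∧ (¬T ∧ F))
  step 1: T ∨ ((¬¬F ∧ (F ∨ (F ∧ T))) ∧ (¬T ∧ F))
  step 2: T

Answer: YES — reaches normal form T in 2 ≤ 3 steps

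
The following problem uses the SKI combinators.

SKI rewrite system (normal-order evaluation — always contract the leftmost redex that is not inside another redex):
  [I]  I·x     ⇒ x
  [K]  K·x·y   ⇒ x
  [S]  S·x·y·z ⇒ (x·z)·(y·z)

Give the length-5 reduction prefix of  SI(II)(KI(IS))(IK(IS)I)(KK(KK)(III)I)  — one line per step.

Answer: after 5 steps: I(KI(IS))(IK(IS)I)(KK(KK)(III)I)

Working:
  start: SI(II)(KI(IS))(IK(IS)I)(KK(KK)(III)I)
  →1  I(KI(IS))(II(KI(IS)))(IK(IS)I)(KK(KK)(III)I)
  →2  KI(IS)(II(KI(IS)))(IK(IS)I)(KK(KK)(III)I)
  →3  I(II(KI(IS)))(IK(IS)I)(KK(KK)(III)I)
  →4  II(KI(IS))(IK(IS)I)(KK(KK)(III)I)
  →5  I(KI(IS))(IK(IS)I)(KK(KK)(III)I)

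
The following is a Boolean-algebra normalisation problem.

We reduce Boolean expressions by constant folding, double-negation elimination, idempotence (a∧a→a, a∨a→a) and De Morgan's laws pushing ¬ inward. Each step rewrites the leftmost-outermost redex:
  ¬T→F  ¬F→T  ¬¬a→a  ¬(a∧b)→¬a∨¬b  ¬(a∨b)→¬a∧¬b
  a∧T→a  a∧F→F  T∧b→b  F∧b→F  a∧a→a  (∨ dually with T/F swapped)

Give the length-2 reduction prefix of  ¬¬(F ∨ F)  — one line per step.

  start: ¬¬(F ∨ F)
  →1  F ∨ F
  →2  F

Answer: after 2 steps: F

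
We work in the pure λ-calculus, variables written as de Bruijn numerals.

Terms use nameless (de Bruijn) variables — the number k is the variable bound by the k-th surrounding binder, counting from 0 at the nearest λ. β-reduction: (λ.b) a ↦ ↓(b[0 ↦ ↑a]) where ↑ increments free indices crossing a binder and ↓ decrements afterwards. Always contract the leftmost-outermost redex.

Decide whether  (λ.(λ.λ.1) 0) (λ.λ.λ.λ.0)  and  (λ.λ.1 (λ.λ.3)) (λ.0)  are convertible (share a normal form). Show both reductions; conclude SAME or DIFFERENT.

Answer: DIFFERENT — A ⇓ λ.λ.λ.λ.λ.0, B ⇓ λ.λ.λ.λ.0

Working:
Term A:
  start: (λ.(λ.λ.1) 0) (λ.λ.λ.λ.0)
  step 1: (λ.λ.1) (λ.λ.λ.λ.0)
  step 2: λ.λ.λ.λ.λ.0

Term B:
  start: (λ.λ.1 (λ.λ.3)) (λ.0)
  step 1: λ.(λ.0) (λ.λ.λ.0)
  step 2: λ.λ.λ.λ.0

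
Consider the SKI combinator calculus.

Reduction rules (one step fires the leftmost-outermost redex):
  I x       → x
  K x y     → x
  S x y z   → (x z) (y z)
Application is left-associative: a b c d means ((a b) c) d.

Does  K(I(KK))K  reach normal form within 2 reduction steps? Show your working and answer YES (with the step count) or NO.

  start: K(I(KK))K
  [1] I(KK)
  [2] KK

Answer: YES — reaches normal form KK in 2 ≤ 2 steps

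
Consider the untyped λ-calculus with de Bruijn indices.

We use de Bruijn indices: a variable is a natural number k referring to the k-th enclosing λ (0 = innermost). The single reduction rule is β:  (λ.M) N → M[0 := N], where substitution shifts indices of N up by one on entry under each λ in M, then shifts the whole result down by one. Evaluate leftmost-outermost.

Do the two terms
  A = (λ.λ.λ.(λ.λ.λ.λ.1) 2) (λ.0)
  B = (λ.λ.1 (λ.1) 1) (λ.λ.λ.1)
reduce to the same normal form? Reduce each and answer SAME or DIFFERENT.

Answer: SAME — A ⇓ λ.λ.λ.λ.λ.1, B ⇓ λ.λ.λ.λ.λ.1

Reduction:
Term A:
  start: (λ.λ.λ.(λ.λ.λ.λ.1) 2) (λ.0)
  →1  λ.λ.(λ.λ.λ.λ.1) (λ.0)
  →2  λ.λ.λ.λ.λ.1

Term B:
  start: (λ.λ.1 (λ.1) 1) (λ.λ.λ.1)
  →1  λ.(λ.λ.λ.1) (λ.1) (λ.λ.λ.1)
  →2  λ.(λ.λ.1) (λ.λ.λ.1)
  →3  λ.λ.λ.λ.λ.1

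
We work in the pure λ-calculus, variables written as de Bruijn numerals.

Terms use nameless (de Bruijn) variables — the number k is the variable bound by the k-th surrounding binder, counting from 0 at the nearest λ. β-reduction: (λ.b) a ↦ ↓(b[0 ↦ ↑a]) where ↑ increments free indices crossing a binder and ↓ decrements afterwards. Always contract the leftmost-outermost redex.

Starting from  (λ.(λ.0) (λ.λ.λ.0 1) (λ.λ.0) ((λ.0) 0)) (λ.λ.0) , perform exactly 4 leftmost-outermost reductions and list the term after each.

  start: (λ.(λ.0) (λ.λ.λ.0 1) (λ.λ.0) ((λ.0) 0)) (λ.λ.0)
  step 1: (λ.0) (λ.λ.λ.0 1) (λ.λ.0) ((λ.0) (λ.λ.0))
  step 2: (λ.λ.λ.0 1) (λ.λ.0) ((λ.0) (λ.λ.0))
  step 3: (λ.λ.0 1) ((λ.0) (λ.λ.0))
  step 4: λ.0 ((λ.0) (λ.λ.0))

Answer: after 4 steps: λ.0 ((λ.0) (λ.λ.0))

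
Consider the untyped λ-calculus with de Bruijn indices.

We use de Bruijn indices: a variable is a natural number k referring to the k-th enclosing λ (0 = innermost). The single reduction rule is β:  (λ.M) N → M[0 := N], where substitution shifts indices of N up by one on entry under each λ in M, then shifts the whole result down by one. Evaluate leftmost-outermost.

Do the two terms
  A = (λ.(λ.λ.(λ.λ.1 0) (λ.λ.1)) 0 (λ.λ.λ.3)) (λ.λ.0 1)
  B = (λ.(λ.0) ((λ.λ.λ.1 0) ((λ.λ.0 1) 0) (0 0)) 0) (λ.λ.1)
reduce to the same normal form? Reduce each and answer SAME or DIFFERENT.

Answer: SAME — A ⇓ λ.λ.1, B ⇓ λ.λ.1

Reduction:
Term A:
  start: (λ.(λ.λ.(λ.λ.1 0) (λ.λ.1)) 0 (λ.λ.λ.3)) (λ.λ.0 1)
  →1  (λ.λ.(λ.λ.1 0) (λ.λ.1)) (λ.λ.0 1) (λ.λ.λ.λ.λ.0 1)
  →2  (λ.(λ.λ.1 0) (λ.λ.1)) (λ.λ.λ.λ.λ.0 1)
  →3  (λ.λ.1 0) (λ.λ.1)
  →4  λ.(λ.λ.1) 0
  →5  λ.λ.1

Term B:
  start: (λ.(λ.0) ((λ.λ.λ.1 0) ((λ.λ.0 1) 0) (0 0)) 0) (λ.λ.1)
  →1  (λ.0) ((λ.λ.λ.1 0) ((λ.λ.0 1) (λ.λ.1)) ((λ.λ.1) (λ.λ.1))) (λ.λ.1)
  →2  (λ.λ.λ.1 0) ((λ.λ.0 1) (λ.λ.1)) ((λ.λ.1) (λ.λ.1)) (λ.λ.1)
  →3  (λ.λ.1 0) ((λ.λ.1) (λ.λ.1)) (λ.λ.1)
  →4  (λ.(λ.λ.1) (λ.λ.1) 0) (λ.λ.1)
  →5  (λ.λ.1) (λ.λ.1) (λ.λ.1)
  →6  (λ.λ.λ.1) (λ.λ.1)
  →7  λ.λ.1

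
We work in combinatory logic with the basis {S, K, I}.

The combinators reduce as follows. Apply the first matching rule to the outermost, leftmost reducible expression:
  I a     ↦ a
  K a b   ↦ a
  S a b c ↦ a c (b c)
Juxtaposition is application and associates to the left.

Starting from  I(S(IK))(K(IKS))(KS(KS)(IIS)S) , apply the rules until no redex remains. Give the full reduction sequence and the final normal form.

Answer: normal form = SSS  (in 7 steps)

Derivation:
  start: I(S(IK))(K(IKS))(KS(KS)(IIS)S)
  [1] S(IK)(K(IKS))(KS(KS)(IIS)S)
  [2] IK(KS(KS)(IIS)S)(K(IKS)(KS(KS)(IIS)S))
  [3] K(KS(KS)(IIS)S)(K(IKS)(KS(KS)(IIS)S))
  [4] KS(KS)(IIS)S
  [5] S(IIS)S
  [6] S(IS)S
  [7] SSS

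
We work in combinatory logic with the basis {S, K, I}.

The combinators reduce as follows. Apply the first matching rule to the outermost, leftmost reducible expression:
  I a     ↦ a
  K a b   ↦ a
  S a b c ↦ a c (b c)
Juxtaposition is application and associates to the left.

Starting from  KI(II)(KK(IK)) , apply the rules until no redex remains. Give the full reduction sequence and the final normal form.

  start: KI(II)(KK(IK))
  step 1: I(KK(IK))
  step 2: KK(IK)
  step 3: K

Answer: normal form = K  (in 3 steps)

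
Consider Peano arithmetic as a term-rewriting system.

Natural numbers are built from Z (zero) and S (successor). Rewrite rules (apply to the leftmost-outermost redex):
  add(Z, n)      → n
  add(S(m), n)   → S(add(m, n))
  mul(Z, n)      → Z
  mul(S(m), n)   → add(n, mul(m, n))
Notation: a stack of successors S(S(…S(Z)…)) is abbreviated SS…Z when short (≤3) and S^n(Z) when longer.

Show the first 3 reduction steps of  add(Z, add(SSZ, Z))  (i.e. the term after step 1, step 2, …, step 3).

Answer: after 3 steps: S(S(add(Z, Z)))

Working:
  start: add(Z, add(SSZ, Z))
  →1  add(SSZ, Z)
  →2  S(add(SZ, Z))
  →3  S(S(add(Z, Z)))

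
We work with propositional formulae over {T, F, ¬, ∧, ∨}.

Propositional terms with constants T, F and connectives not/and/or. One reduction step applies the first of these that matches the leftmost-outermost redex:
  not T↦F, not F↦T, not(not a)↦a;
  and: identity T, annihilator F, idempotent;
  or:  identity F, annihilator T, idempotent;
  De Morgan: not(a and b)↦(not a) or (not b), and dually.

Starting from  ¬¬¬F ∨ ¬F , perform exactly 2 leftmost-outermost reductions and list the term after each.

Answer: after 2 steps: ¬F

Derivation:
  start: ¬¬¬F ∨ ¬F
  step 1: ¬F ∨ ¬F
  step 2: ¬F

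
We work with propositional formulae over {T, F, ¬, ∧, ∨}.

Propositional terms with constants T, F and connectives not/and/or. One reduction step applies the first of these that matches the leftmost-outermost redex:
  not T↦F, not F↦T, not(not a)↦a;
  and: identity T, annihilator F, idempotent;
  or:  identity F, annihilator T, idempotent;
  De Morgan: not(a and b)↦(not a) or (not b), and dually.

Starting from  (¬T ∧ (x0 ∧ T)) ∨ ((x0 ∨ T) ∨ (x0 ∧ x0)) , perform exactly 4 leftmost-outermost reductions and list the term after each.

  start: (¬T ∧ (x0 ∧ T)) ∨ ((x0 ∨ T) ∨ (x0 ∧ x0))
  step 1: (F ∧ (x0 ∧ T)) ∨ ((x0 ∨ T) ∨ (x0 ∧ x0))
  step 2: F ∨ ((x0 ∨ T) ∨ (x0 ∧ x0))
  step 3: (x0 ∨ T) ∨ (x0 ∧ x0)
  step 4: T ∨ (x0 ∧ x0)

Answer: after 4 steps: T ∨ (x0 ∧ x0)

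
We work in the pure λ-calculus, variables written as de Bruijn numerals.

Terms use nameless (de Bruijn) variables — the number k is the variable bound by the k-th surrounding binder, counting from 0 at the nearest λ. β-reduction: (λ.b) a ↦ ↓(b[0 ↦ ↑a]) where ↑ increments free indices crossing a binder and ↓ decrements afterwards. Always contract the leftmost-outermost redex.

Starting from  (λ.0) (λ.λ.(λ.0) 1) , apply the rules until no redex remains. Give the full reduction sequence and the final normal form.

  start: (λ.0) (λ.λ.(λ.0) 1)
  [1] λ.λ.(λ.0) 1
  [2] λ.λ.1

Answer: normal form = λ.λ.1  (in 2 steps)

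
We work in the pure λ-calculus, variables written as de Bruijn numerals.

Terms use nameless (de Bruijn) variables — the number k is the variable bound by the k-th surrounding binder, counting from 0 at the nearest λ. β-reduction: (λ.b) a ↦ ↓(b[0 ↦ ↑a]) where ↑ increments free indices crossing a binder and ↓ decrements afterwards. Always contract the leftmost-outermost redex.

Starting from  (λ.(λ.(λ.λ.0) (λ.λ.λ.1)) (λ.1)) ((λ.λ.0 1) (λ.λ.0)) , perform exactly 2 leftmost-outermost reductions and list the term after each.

Answer: after 2 steps: (λ.λ.0) (λ.λ.λ.1)

Reduction:
  start: (λ.(λ.(λ.λ.0) (λ.λ.λ.1)) (λ.1)) ((λ.λ.0 1) (λ.λ.0))
  [1] (λ.(λ.λ.0) (λ.λ.λ.1)) (λ.(λ.λ.0 1) (λ.λ.0))
  [2] (λ.λ.0) (λ.λ.λ.1)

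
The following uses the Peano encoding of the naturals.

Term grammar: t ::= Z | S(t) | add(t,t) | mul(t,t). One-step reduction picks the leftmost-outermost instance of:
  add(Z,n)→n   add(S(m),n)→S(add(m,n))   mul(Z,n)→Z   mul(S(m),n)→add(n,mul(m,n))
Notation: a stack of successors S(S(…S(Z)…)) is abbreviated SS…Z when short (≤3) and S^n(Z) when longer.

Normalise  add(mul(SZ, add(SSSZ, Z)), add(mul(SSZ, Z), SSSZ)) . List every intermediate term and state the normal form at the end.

  start: add(mul(SZ, add(SSSZ, Z)), add(mul(SSZ, Z), SSSZ))
  [1] add(add(add(SSSZ, Z), mul(Z, add(SSSZ, Z))), add(mul(SSZ, Z), SSSZ))
  [2] add(add(S(add(SSZ, Z)), mul(Z, add(SSSZ, Z))), add(mul(SSZ, Z), SSSZ))
  [3] add(S(add(add(SSZ, Z), mul(Z, add(SSSZ, Z)))), add(mul(SSZ, Z), SSSZ))
  [4] S(add(add(add(SSZ, Z), mul(Z, add(SSSZ, Z))), add(mul(SSZ, Z), SSSZ)))
  [5] S(add(add(S(add(SZ, Z)), mul(Z, add(SSSZ, Z))), add(mul(SSZ, Z), SSSZ)))
  [6] S(add(S(add(add(SZ, Z), mul(Z, add(SSSZ, Z)))), add(mul(SSZ, Z), SSSZ)))
  [7] S(S(add(add(add(SZ, Z), mul(Z, add(SSSZ, Z))), add(mul(SSZ, Z), SSSZ))))
  [8] S(S(add(add(S(add(Z, Z)), mul(Z, add(SSSZ, Z))), add(mul(SSZ, Z), SSSZ))))
  [9] S(S(add(S(add(add(Z, Z), mul(Z, add(SSSZ, Z)))), add(mul(SSZ, Z), SSSZ))))
  [10] S(S(S(add(add(add(Z, Z), mul(Z, add(SSSZ, Z))), add(mul(SSZ, Z), SSSZ)))))
  [11] S(S(S(add(add(Z, mul(Z, add(SSSZ, Z))), add(mul(SSZ, Z), SSSZ)))))
  [12] S(S(S(add(mul(Z, add(SSSZ, Z)), add(mul(SSZ, Z), SSSZ)))))
  [13] S(S(S(add(Z, add(mul(SSZ, Z), SSSZ)))))
  [14] S(S(S(add(mul(SSZ, Z), SSSZ))))
  [15] S(S(S(add(add(Z, mul(SZ, Z)), SSSZ))))
  [16] S(S(S(add(mul(SZ, Z), SSSZ))))
  [17] S(S(S(add(add(Z, mul(Z, Z)), SSSZ))))
  [18] S(S(S(add(mul(Z, Z), SSSZ))))
  [19] S(S(S(add(Z, SSSZ))))
  [20] S^6(Z)

Answer: normal form = S^6(Z)  (in 20 steps)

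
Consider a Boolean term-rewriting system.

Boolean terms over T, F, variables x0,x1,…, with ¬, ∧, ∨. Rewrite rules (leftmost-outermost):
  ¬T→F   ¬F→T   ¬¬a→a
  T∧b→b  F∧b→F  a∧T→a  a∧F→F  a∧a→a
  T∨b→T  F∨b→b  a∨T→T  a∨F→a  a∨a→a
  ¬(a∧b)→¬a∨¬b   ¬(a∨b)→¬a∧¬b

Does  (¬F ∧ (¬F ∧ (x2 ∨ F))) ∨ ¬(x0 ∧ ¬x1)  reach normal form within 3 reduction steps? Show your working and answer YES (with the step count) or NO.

  start: (¬F ∧ (¬F ∧ (x2 ∨ F))) ∨ ¬(x0 ∧ ¬x1)
  step 1: (T ∧ (¬F ∧ (x2 ∨ F))) ∨ ¬(x0 ∧ ¬x1)
  step 2: (¬F ∧ (x2 ∨ F)) ∨ ¬(x0 ∧ ¬x1)
  step 3: (T ∧ (x2 ∨ F)) ∨ ¬(x0 ∧ ¬x1)

Answer: NO — after 3 steps the term is (T ∧ (x2 ∨ F)) ∨ ¬(x0 ∧ ¬x1), not yet normal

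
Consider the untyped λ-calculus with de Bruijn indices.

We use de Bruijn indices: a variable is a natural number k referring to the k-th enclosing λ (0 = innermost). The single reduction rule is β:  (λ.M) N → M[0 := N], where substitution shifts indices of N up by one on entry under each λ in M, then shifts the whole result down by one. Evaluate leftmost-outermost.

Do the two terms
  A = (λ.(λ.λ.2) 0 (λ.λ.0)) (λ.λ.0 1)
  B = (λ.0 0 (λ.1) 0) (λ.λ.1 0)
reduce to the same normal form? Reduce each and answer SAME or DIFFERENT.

Answer: DIFFERENT — A ⇓ λ.λ.0 1, B ⇓ λ.λ.1 0

Derivation:
Term A:
  start: (λ.(λ.λ.2) 0 (λ.λ.0)) (λ.λ.0 1)
  [1] (λ.λ.λ.λ.0 1) (λ.λ.0 1) (λ.λ.0)
  [2] (λ.λ.λ.0 1) (λ.λ.0)
  [3] λ.λ.0 1

Term B:
  start: (λ.0 0 (λ.1) 0) (λ.λ.1 0)
  [1] (λ.λ.1 0) (λ.λ.1 0) (λ.λ.λ.1 0) (λ.λ.1 0)
  [2] (λ.(λ.λ.1 0) 0) (λ.λ.λ.1 0) (λ.λ.1 0)
  [3] (λ.λ.1 0) (λ.λ.λ.1 0) (λ.λ.1 0)
  [4] (λ.(λ.λ.λ.1 0) 0) (λ.λ.1 0)
  [5] (λ.λ.λ.1 0) (λ.λ.1 0)
  [6] λ.λ.1 0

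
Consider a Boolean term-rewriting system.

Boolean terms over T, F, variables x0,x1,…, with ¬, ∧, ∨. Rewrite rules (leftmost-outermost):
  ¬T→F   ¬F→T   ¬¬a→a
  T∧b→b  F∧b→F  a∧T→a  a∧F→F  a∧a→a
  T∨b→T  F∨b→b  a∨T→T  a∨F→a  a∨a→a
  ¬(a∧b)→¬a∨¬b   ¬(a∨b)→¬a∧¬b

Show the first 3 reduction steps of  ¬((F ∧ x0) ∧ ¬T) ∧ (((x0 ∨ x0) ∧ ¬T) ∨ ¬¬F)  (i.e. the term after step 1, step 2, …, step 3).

  start: ¬((F ∧ x0) ∧ ¬T) ∧ (((x0 ∨ x0) ∧ ¬T) ∨ ¬¬F)
  [1] (¬(F ∧ x0) ∨ ¬¬T) ∧ (((x0 ∨ x0) ∧ ¬T) ∨ ¬¬F)
  [2] ((¬F ∨ ¬x0) ∨ ¬¬T) ∧ (((x0 ∨ x0) ∧ ¬T) ∨ ¬¬F)
  [3] ((T ∨ ¬x0) ∨ ¬¬T) ∧ (((x0 ∨ x0) ∧ ¬T) ∨ ¬¬F)

Answer: after 3 steps: ((T ∨ ¬x0) ∨ ¬¬T) ∧ (((x0 ∨ x0) ∧ ¬T) ∨ ¬¬F)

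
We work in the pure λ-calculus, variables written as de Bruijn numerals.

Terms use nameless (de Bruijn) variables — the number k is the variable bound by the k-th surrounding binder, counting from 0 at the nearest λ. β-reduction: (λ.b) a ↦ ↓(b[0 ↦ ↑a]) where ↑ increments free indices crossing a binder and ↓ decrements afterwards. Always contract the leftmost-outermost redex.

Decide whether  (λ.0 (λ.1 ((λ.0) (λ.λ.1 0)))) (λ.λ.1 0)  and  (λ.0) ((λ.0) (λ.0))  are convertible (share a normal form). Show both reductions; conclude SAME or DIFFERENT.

Term A:
  start: (λ.0 (λ.1 ((λ.0) (λ.λ.1 0)))) (λ.λ.1 0)
  step 1: (λ.λ.1 0) (λ.(λ.λ.1 0) ((λ.0) (λ.λ.1 0)))
  step 2: λ.(λ.(λ.λ.1 0) ((λ.0) (λ.λ.1 0))) 0
  step 3: λ.(λ.λ.1 0) ((λ.0) (λ.λ.1 0))
  step 4: λ.λ.(λ.0) (λ.λ.1 0) 0
  step 5: λ.λ.(λ.λ.1 0) 0
  step 6: λ.λ.λ.1 0

Term B:
  start: (λ.0) ((λ.0) (λ.0))
  step 1: (λ.0) (λ.0)
  step 2: λ.0

Answer: DIFFERENT — A ⇓ λ.λ.λ.1 0, B ⇓ λ.0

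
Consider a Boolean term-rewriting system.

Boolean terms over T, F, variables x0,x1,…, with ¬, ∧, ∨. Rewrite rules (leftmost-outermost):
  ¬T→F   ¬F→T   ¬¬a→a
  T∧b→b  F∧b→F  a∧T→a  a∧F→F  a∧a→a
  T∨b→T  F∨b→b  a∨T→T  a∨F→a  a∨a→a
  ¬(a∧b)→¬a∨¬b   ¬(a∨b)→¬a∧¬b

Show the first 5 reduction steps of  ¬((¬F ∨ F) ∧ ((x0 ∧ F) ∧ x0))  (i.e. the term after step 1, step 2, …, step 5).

  start: ¬((¬F ∨ F) ∧ ((x0 ∧ F) ∧ x0))
  step 1: ¬(¬F ∨ F) ∨ ¬((x0 ∧ F) ∧ x0)
  step 2: (¬¬F ∧ ¬F) ∨ ¬((x0 ∧ F) ∧ x0)
  step 3: (F ∧ ¬F) ∨ ¬((x0 ∧ F) ∧ x0)
  step 4: F ∨ ¬((x0 ∧ F) ∧ x0)
  step 5: ¬((x0 ∧ F) ∧ x0)

Answer: after 5 steps: ¬((x0 ∧ F) ∧ x0)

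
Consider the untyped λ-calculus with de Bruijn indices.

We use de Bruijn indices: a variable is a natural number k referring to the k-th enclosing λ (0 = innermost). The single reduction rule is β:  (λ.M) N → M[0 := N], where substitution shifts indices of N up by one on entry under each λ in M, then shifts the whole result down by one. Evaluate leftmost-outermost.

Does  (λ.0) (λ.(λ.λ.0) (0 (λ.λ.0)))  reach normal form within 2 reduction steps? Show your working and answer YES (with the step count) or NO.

Answer: YES — reaches normal form λ.λ.0 in 2 ≤ 2 steps

Working:
  start: (λ.0) (λ.(λ.λ.0) (0 (λ.λ.0)))
  step 1: λ.(λ.λ.0) (0 (λ.λ.0))
  step 2: λ.λ.0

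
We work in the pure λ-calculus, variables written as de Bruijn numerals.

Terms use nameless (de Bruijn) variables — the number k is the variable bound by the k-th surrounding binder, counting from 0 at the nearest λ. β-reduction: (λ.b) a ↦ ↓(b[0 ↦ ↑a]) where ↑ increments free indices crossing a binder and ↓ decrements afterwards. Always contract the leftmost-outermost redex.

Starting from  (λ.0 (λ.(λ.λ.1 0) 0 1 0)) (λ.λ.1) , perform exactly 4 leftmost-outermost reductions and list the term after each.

Answer: after 4 steps: λ.λ.0 (λ.λ.1) 0

Working:
  start: (λ.0 (λ.(λ.λ.1 0) 0 1 0)) (λ.λ.1)
  [1] (λ.λ.1) (λ.(λ.λ.1 0) 0 (λ.λ.1) 0)
  [2] λ.λ.(λ.λ.1 0) 0 (λ.λ.1) 0
  [3] λ.λ.(λ.1 0) (λ.λ.1) 0
  [4] λ.λ.0 (λ.λ.1) 0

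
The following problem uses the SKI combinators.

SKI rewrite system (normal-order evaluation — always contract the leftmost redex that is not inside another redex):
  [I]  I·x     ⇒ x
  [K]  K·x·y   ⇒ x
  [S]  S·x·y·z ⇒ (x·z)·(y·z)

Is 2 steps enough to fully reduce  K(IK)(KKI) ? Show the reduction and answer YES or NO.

  start: K(IK)(KKI)
  →1  IK
  →2  K

Answer: YES — reaches normal form K in 2 ≤ 2 steps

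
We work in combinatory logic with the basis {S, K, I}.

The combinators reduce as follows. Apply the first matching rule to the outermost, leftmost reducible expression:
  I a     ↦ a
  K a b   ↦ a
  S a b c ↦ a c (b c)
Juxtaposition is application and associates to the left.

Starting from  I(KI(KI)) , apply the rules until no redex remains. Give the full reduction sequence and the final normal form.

  start: I(KI(KI))
  [1] KI(KI)
  [2] I

Answer: normal form = I  (in 2 steps)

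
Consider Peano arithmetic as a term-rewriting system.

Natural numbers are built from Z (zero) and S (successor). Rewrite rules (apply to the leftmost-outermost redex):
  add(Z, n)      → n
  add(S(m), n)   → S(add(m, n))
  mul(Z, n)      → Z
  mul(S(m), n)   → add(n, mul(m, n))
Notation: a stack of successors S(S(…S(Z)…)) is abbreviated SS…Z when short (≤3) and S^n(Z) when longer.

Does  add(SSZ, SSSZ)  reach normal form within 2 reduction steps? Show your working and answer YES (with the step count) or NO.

Answer: NO — after 2 steps the term is S(S(add(Z, SSSZ))), not yet normal

Reduction:
  start: add(SSZ, SSSZ)
  [1] S(add(SZ, SSSZ))
  [2] S(S(add(Z, SSSZ)))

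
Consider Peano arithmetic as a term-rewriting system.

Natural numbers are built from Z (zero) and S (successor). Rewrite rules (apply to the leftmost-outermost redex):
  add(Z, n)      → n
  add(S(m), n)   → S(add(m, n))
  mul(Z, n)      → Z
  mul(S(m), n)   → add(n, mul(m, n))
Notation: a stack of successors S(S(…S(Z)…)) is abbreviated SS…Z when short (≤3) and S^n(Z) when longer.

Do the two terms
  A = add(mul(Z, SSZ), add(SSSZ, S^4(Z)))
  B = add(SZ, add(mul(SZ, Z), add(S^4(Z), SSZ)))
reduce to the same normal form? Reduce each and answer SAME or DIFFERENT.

Answer: SAME — A ⇓ S^7(Z), B ⇓ S^7(Z)

Reduction:
Term A:
  start: add(mul(Z, SSZ), add(SSSZ, S^4(Z)))
  [1] add(Z, add(SSSZ, S^4(Z)))
  [2] add(SSSZ, S^4(Z))
  [3] S(add(SSZ, S^4(Z)))
  [4] S(S(add(SZ, S^4(Z))))
  [5] S(S(S(add(Z, S^4(Z)))))
  [6] S^7(Z)

Term B:
  start: add(SZ, add(mul(SZ, Z), add(S^4(Z), SSZ)))
  [1] S(add(Z, add(mul(SZ, Z), add(S^4(Z), SSZ))))
  [2] S(add(mul(SZ, Z), add(S^4(Z), SSZ)))
  [3] S(add(add(Z, mul(Z, Z)), add(S^4(Z), SSZ)))
  [4] S(add(mul(Z, Z), add(S^4(Z), SSZ)))
  [5] S(add(Z, add(S^4(Z), SSZ)))
  [6] S(add(S^4(Z), SSZ))
  [7] S(S(add(SSSZ, SSZ)))
  [8] S(S(S(add(SSZ, SSZ))))
  [9] S(S(S(S(add(SZ, SSZ)))))
  [10] S(S(S(S(S(add(Z, SSZ))))))
  [11] S^7(Z)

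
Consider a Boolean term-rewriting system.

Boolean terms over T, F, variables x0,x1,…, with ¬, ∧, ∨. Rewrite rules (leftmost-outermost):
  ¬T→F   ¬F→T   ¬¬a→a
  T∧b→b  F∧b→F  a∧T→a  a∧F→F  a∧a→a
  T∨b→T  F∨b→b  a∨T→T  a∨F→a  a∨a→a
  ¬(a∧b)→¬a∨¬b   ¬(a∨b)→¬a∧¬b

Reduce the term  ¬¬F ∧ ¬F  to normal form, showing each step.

Answer: normal form = F  (in 2 steps)

Reduction:
  start: ¬¬F ∧ ¬F
  [1] F ∧ ¬F
  [2] F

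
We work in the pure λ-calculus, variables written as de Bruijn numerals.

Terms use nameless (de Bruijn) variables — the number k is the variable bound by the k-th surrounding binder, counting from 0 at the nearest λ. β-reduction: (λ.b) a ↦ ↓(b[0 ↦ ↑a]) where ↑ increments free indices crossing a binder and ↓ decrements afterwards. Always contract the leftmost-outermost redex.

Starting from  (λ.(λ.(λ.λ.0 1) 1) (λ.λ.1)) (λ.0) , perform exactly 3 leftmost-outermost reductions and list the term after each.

Answer: after 3 steps: λ.0 (λ.0)

Reduction:
  start: (λ.(λ.(λ.λ.0 1) 1) (λ.λ.1)) (λ.0)
  step 1: (λ.(λ.λ.0 1) (λ.0)) (λ.λ.1)
  step 2: (λ.λ.0 1) (λ.0)
  step 3: λ.0 (λ.0)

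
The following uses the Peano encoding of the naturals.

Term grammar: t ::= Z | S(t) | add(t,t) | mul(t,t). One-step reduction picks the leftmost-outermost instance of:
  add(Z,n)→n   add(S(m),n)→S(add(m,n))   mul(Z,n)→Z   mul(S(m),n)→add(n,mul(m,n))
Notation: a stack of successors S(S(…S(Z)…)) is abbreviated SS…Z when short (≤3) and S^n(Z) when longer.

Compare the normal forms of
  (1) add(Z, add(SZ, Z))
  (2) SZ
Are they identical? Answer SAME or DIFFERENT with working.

Term A:
  start: add(Z, add(SZ, Z))
  →1  add(SZ, Z)
  →2  S(add(Z, Z))
  →3  SZ

Term B:
  start: SZ

Answer: SAME — A ⇓ SZ, B ⇓ SZ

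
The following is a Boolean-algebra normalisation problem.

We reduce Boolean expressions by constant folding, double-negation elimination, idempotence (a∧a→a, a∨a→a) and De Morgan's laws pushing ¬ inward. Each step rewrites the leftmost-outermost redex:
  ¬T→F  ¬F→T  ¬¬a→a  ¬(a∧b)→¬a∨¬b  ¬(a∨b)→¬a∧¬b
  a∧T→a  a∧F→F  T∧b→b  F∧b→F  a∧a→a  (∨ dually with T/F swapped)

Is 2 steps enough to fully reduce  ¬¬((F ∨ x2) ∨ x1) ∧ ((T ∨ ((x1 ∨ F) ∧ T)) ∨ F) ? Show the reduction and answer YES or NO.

  start: ¬¬((F ∨ x2) ∨ x1) ∧ ((T ∨ ((x1 ∨ F) ∧ T)) ∨ F)
  →1  ((F ∨ x2) ∨ x1) ∧ ((T ∨ ((x1 ∨ F) ∧ T)) ∨ F)
  →2  (x2 ∨ x1) ∧ ((T ∨ ((x1 ∨ F) ∧ T)) ∨ F)

Answer: NO — after 2 steps the term is (x2 ∨ x1) ∧ ((T ∨ ((x1 ∨ F) ∧ T)) ∨ F), not yet normal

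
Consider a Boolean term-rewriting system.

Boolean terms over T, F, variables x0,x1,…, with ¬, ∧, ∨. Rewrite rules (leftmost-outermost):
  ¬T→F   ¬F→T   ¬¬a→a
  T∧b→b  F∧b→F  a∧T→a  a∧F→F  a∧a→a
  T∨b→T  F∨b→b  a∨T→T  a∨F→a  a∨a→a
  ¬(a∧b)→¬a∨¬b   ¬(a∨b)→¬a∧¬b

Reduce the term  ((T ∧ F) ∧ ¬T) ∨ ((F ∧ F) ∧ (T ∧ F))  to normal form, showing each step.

  start: ((T ∧ F) ∧ ¬T) ∨ ((F ∧ F) ∧ (T ∧ F))
  →1  (F ∧ ¬T) ∨ ((F ∧ F) ∧ (T ∧ F))
  →2  F ∨ ((F ∧ F) ∧ (T ∧ F))
  →3  (F ∧ F) ∧ (T ∧ F)
  →4  F ∧ (T ∧ F)
  →5  F

Answer: normal form = F  (in 5 steps)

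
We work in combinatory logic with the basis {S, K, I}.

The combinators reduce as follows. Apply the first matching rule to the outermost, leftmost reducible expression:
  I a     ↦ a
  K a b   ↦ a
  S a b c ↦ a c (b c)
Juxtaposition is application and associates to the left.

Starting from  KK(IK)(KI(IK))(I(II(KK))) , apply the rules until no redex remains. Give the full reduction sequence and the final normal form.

  start: KK(IK)(KI(IK))(I(II(KK)))
  →1  K(KI(IK))(I(II(KK)))
  →2  KI(IK)
  →3  I

Answer: normal form = I  (in 3 steps)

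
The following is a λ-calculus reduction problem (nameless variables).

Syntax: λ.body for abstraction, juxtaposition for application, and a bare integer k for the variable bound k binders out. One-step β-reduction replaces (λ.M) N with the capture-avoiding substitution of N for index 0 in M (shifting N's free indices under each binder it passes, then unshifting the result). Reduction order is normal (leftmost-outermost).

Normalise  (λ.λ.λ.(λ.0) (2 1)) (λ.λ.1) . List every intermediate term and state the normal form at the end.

Answer: normal form = λ.λ.λ.2  (in 3 steps)

Derivation:
  start: (λ.λ.λ.(λ.0) (2 1)) (λ.λ.1)
  [1] λ.λ.(λ.0) ((λ.λ.1) 1)
  [2] λ.λ.(λ.λ.1) 1
  [3] λ.λ.λ.2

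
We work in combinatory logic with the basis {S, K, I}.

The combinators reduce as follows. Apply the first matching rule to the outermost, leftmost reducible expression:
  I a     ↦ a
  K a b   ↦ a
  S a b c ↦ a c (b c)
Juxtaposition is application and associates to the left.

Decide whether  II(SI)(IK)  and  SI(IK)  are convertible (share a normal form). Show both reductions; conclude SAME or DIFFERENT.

Answer: SAME — A ⇓ SIK, B ⇓ SIK

Working:
Term A:
  start: II(SI)(IK)
  →1  I(SI)(IK)
  →2  SI(IK)
  →3  SIK

Term B:
  start: SI(IK)
  →1  SIK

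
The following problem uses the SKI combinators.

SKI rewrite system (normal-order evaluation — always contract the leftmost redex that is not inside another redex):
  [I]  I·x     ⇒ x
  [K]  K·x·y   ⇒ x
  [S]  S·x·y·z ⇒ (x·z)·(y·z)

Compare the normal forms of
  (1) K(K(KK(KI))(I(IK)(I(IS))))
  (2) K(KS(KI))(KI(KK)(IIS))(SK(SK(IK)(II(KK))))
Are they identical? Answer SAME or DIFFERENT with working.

Term A:
  start: K(K(KK(KI))(I(IK)(I(IS))))
  [1] K(KK(KI))
  [2] KK

Term B:
  start: K(KS(KI))(KI(KK)(IIS))(SK(SK(IK)(II(KK))))
  [1] KS(KI)(SK(SK(IK)(II(KK))))
  [2] S(SK(SK(IK)(II(KK))))
  [3] S(SK(K(II(KK))(IK(II(KK)))))
  [4] S(SK(II(KK)))
  [5] S(SK(I(KK)))
  [6] S(SK(KK))

Answer: DIFFERENT — A ⇓ KK, B ⇓ S(SK(KK))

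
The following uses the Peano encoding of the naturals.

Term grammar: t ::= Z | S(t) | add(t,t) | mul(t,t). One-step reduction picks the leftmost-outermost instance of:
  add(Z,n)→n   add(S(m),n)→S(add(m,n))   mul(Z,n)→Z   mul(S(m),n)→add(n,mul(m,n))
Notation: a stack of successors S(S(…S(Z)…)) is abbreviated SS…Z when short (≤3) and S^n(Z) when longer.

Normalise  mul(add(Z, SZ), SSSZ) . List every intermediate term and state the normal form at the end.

Answer: normal form = SSSZ  (in 7 steps)

Derivation:
  start: mul(add(Z, SZ), SSSZ)
  →1  mul(SZ, SSSZ)
  →2  add(SSSZ, mul(Z, SSSZ))
  →3  S(add(SSZ, mul(Z, SSSZ)))
  →4  S(S(add(SZ, mul(Z, SSSZ))))
  →5  S(S(S(add(Z, mul(Z, SSSZ)))))
  →6  S(S(S(mul(Z, SSSZ))))
  →7  SSSZ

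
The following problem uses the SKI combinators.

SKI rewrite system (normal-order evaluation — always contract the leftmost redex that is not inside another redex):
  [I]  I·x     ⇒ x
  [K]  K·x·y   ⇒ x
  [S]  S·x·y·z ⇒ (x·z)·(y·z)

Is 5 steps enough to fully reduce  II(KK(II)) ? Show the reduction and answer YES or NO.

  start: II(KK(II))
  step 1: I(KK(II))
  step 2: KK(II)
  step 3: K

Answer: YES — reaches normal form K in 3 ≤ 5 steps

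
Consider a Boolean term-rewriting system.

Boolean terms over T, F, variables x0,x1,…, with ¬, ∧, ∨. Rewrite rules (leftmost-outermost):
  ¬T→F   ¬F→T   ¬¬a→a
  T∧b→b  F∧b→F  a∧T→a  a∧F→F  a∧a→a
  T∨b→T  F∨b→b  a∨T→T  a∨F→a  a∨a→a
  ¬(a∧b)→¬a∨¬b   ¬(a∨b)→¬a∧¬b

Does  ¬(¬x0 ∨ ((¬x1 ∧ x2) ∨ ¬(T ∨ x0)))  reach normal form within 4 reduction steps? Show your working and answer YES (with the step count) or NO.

Answer: NO — after 4 steps the term is x0 ∧ ((¬¬x1 ∨ ¬x2) ∧ ¬¬(T ∨ x0)), not yet normal

Reduction:
  start: ¬(¬x0 ∨ ((¬x1 ∧ x2) ∨ ¬(T ∨ x0)))
  →1  ¬¬x0 ∧ ¬((¬x1 ∧ x2) ∨ ¬(T ∨ x0))
  →2  x0 ∧ ¬((¬x1 ∧ x2) ∨ ¬(T ∨ x0))
  →3  x0 ∧ (¬(¬x1 ∧ x2) ∧ ¬¬(T ∨ x0))
  →4  x0 ∧ ((¬¬x1 ∨ ¬x2) ∧ ¬¬(T ∨ x0))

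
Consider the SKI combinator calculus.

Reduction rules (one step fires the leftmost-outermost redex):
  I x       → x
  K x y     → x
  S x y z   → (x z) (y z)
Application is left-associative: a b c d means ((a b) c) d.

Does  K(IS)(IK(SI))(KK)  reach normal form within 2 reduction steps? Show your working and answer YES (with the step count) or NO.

  start: K(IS)(IK(SI))(KK)
  step 1: IS(KK)
  step 2: S(KK)

Answer: YES — reaches normal form S(KK) in 2 ≤ 2 steps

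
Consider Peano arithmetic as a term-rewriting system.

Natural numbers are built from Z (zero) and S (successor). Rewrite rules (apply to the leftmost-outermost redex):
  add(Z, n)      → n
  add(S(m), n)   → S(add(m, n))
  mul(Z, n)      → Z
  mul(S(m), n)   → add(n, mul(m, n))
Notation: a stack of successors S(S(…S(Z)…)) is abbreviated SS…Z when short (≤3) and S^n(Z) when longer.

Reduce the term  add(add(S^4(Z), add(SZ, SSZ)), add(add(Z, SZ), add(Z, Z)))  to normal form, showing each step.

Answer: normal form = S^8(Z)  (in 19 steps)

Derivation:
  start: add(add(S^4(Z), add(SZ, SSZ)), add(add(Z, SZ), add(Z, Z)))
  [1] add(S(add(SSSZ, add(SZ, SSZ))), add(add(Z, SZ), add(Z, Z)))
  [2] S(add(add(SSSZ, add(SZ, SSZ)), add(add(Z, SZ), add(Z, Z))))
  [3] S(add(S(add(SSZ, add(SZ, SSZ))), add(add(Z, SZ), add(Z, Z))))
  [4] S(S(add(add(SSZ, add(SZ, SSZ)), add(add(Z, SZ), add(Z, Z)))))
  [5] S(S(add(S(add(SZ, add(SZ, SSZ))), add(add(Z, SZ), add(Z, Z)))))
  [6] S(S(S(add(add(SZ, add(SZ, SSZ)), add(add(Z, SZ), add(Z, Z))))))
  [7] S(S(S(add(S(add(Z, add(SZ, SSZ))), add(add(Z, SZ), add(Z, Z))))))
  [8] S(S(S(S(add(add(Z, add(SZ, SSZ)), add(add(Z, SZ), add(Z, Z)))))))
  [9] S(S(S(S(add(add(SZ, SSZ), add(add(Z, SZ), add(Z, Z)))))))
  [10] S(S(S(S(add(S(add(Z, SSZ)), add(add(Z, SZ), add(Z, Z)))))))
  [11] S(S(S(S(S(add(add(Z, SSZ), add(add(Z, SZ), add(Z, Z))))))))
  [12] S(S(S(S(S(add(SSZ, add(add(Z, SZ), add(Z, Z))))))))
  [13] S(S(S(S(S(S(add(SZ, add(add(Z, SZ), add(Z, Z)))))))))
  [14] S(S(S(S(S(S(S(add(Z, add(add(Z, SZ), add(Z, Z))))))))))
  [15] S(S(S(S(S(S(S(add(add(Z, SZ), add(Z, Z)))))))))
  [16] S(S(S(S(S(S(S(add(SZ, add(Z, Z)))))))))
  [17] S(S(S(S(S(S(S(S(add(Z, add(Z, Z))))))))))
  [18] S(S(S(S(S(S(S(S(add(Z, Z)))))))))
  [19] S^8(Z)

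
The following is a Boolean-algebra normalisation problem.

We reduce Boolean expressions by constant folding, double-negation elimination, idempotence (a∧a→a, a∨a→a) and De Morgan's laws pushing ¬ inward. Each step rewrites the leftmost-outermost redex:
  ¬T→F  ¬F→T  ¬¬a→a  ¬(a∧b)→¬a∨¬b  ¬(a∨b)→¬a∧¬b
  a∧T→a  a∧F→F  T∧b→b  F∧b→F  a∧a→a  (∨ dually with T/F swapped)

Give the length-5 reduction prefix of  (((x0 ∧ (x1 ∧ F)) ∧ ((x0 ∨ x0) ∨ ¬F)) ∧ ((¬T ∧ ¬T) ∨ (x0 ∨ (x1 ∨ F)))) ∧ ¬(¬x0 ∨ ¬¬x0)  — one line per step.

  start: (((x0 ∧ (x1 ∧ F)) ∧ ((x0 ∨ x0) ∨ ¬F)) ∧ ((¬T ∧ ¬T) ∨ (x0 ∨ (x1 ∨ F)))) ∧ ¬(¬x0 ∨ ¬¬x0)
  [1] (((x0 ∧ F) ∧ ((x0 ∨ x0) ∨ ¬F)) ∧ ((¬T ∧ ¬T) ∨ (x0 ∨ (x1 ∨ F)))) ∧ ¬(¬x0 ∨ ¬¬x0)
  [2] ((F ∧ ((x0 ∨ x0) ∨ ¬F)) ∧ ((¬T ∧ ¬T) ∨ (x0 ∨ (x1 ∨ F)))) ∧ ¬(¬x0 ∨ ¬¬x0)
  [3] (F ∧ ((¬T ∧ ¬T) ∨ (x0 ∨ (x1 ∨ F)))) ∧ ¬(¬x0 ∨ ¬¬x0)
  [4] F ∧ ¬(¬x0 ∨ ¬¬x0)
  [5] F

Answer: after 5 steps: F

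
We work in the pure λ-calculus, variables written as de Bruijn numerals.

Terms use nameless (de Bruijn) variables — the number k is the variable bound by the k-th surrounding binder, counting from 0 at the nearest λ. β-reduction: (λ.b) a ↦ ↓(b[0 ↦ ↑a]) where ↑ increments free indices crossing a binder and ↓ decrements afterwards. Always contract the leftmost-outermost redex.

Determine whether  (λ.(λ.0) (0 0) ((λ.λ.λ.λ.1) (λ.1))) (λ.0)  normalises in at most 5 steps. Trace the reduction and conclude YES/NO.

Answer: YES — reaches normal form λ.λ.λ.1 in 5 ≤ 5 steps

Working:
  start: (λ.(λ.0) (0 0) ((λ.λ.λ.λ.1) (λ.1))) (λ.0)
  [1] (λ.0) ((λ.0) (λ.0)) ((λ.λ.λ.λ.1) (λ.λ.0))
  [2] (λ.0) (λ.0) ((λ.λ.λ.λ.1) (λ.λ.0))
  [3] (λ.0) ((λ.λ.λ.λ.1) (λ.λ.0))
  [4] (λ.λ.λ.λ.1) (λ.λ.0)
  [5] λ.λ.λ.1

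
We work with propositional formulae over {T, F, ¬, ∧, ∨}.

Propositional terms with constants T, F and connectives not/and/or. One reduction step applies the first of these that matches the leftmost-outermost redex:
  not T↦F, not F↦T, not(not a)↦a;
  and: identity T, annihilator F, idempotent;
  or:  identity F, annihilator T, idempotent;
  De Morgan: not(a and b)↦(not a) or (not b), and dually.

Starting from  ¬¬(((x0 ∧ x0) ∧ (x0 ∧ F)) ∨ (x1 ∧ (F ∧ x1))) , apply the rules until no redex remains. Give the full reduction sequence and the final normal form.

  start: ¬¬(((x0 ∧ x0) ∧ (x0 ∧ F)) ∨ (x1 ∧ (F ∧ x1)))
  step 1: ((x0 ∧ x0) ∧ (x0 ∧ F)) ∨ (x1 ∧ (F ∧ x1))
  step 2: (x0 ∧ (x0 ∧ F)) ∨ (x1 ∧ (F ∧ x1))
  step 3: (x0 ∧ F) ∨ (x1 ∧ (F ∧ x1))
  step 4: F ∨ (x1 ∧ (F ∧ x1))
  step 5: x1 ∧ (F ∧ x1)
  step 6: x1 ∧ F
  step 7: F

Answer: normal form = F  (in 7 steps)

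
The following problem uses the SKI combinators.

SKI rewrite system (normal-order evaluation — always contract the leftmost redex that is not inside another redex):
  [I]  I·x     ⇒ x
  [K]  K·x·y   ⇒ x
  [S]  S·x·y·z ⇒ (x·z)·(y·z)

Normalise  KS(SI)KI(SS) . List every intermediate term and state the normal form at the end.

Answer: normal form = SS  (in 3 steps)

Working:
  start: KS(SI)KI(SS)
  step 1: SKI(SS)
  step 2: K(SS)(I(SS))
  step 3: SS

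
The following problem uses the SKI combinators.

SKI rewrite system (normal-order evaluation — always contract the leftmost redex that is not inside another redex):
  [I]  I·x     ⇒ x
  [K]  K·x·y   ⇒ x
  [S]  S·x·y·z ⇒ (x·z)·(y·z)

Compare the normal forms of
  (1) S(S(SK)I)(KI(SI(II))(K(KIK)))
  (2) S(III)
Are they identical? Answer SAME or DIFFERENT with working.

Answer: DIFFERENT — A ⇓ S(S(SK)I)(KI), B ⇓ SI

Working:
Term A:
  start: S(S(SK)I)(KI(SI(II))(K(KIK)))
  →1  S(S(SK)I)(I(K(KIK)))
  →2  S(S(SK)I)(K(KIK))
  →3  S(S(SK)I)(KI)

Term B:
  start: S(III)
  →1  S(II)
  →2  SI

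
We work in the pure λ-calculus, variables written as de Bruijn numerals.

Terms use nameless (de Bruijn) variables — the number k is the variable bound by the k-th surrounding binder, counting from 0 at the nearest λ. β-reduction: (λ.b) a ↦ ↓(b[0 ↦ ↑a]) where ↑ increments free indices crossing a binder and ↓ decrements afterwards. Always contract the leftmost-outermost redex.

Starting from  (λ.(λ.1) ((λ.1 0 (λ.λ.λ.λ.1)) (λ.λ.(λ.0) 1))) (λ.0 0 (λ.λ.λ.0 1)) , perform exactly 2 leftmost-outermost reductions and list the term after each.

  start: (λ.(λ.1) ((λ.1 0 (λ.λ.λ.λ.1)) (λ.λ.(λ.0) 1))) (λ.0 0 (λ.λ.λ.0 1))
  [1] (λ.λ.0 0 (λ.λ.λ.0 1)) ((λ.(λ.0 0 (λ.λ.λ.0 1)) 0 (λ.λ.λ.λ.1)) (λ.λ.(λ.0) 1))
  [2] λ.0 0 (λ.λ.λ.0 1)

Answer: after 2 steps: λ.0 0 (λ.λ.λ.0 1)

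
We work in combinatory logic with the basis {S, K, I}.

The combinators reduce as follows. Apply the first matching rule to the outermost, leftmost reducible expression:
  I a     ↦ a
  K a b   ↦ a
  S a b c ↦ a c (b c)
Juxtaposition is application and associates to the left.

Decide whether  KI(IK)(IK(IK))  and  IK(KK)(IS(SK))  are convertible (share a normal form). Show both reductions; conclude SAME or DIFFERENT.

Answer: SAME — A ⇓ KK, B ⇓ KK

Reduction:
Term A:
  start: KI(IK)(IK(IK))
  [1] I(IK(IK))
  [2] IK(IK)
  [3] K(IK)
  [4] KK

Term B:
  start: IK(KK)(IS(SK))
  [1] K(KK)(IS(SK))
  [2] KK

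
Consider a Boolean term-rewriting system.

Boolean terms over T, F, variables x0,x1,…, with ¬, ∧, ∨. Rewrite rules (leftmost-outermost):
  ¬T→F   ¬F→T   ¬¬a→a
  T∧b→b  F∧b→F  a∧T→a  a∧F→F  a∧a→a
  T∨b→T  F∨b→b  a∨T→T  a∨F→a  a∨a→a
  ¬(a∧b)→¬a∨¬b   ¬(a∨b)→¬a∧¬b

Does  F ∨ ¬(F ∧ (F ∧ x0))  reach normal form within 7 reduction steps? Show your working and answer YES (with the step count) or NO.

Answer: YES — reaches normal form T in 4 ≤ 7 steps

Derivation:
  start: F ∨ ¬(F ∧ (F ∧ x0))
  [1] ¬(F ∧ (F ∧ x0))
  [2] ¬F ∨ ¬(F ∧ x0)
  [3] T ∨ ¬(F ∧ x0)
  [4] T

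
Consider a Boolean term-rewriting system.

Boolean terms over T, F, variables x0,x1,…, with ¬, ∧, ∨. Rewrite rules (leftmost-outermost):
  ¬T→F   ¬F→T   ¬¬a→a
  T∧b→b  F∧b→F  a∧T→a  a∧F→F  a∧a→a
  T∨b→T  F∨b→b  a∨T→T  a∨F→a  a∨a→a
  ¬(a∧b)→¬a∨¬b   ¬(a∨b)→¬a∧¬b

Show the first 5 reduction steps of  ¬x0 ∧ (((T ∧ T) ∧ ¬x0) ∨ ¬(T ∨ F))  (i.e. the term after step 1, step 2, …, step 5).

  start: ¬x0 ∧ (((T ∧ T) ∧ ¬x0) ∨ ¬(T ∨ F))
  [1] ¬x0 ∧ ((T ∧ ¬x0) ∨ ¬(T ∨ F))
  [2] ¬x0 ∧ (¬x0 ∨ ¬(T ∨ F))
  [3] ¬x0 ∧ (¬x0 ∨ (¬T ∧ ¬F))
  [4] ¬x0 ∧ (¬x0 ∨ (F ∧ ¬F))
  [5] ¬x0 ∧ (¬x0 ∨ F)

Answer: after 5 steps: ¬x0 ∧ (¬x0 ∨ F)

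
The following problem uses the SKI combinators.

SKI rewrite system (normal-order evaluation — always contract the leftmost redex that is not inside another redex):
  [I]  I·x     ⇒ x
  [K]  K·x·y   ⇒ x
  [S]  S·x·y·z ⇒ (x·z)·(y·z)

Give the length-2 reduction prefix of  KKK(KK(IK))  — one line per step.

  start: KKK(KK(IK))
  step 1: K(KK(IK))
  step 2: KK

Answer: after 2 steps: KK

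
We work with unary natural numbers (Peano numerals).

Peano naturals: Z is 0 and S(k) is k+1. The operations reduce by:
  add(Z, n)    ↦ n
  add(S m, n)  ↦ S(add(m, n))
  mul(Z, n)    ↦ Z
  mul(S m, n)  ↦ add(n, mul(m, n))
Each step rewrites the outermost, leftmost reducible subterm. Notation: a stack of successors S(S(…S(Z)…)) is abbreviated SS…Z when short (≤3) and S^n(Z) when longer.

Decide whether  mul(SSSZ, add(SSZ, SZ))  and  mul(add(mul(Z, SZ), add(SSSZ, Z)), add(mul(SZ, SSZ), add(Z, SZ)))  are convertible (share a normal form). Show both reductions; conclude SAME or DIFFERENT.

Term A:
  start: mul(SSSZ, add(SSZ, SZ))
  [1] add(add(SSZ, SZ), mul(SSZ, add(SSZ, SZ)))
  [2] add(S(add(SZ, SZ)), mul(SSZ, add(SSZ, SZ)))
  [3] S(add(add(SZ, SZ), mul(SSZ, add(SSZ, SZ))))
  [4] S(add(S(add(Z, SZ)), mul(SSZ, add(SSZ, SZ))))
  [5] S(S(add(add(Z, SZ), mul(SSZ, add(SSZ, SZ)))))
  [6] S(S(add(SZ, mul(SSZ, add(SSZ, SZ)))))
  [7] S(S(S(add(Z, mul(SSZ, add(SSZ, SZ))))))
  [8] S(S(S(mul(SSZ, add(SSZ, SZ)))))
  [9] S(S(S(add(add(SSZ, SZ), mul(SZ, add(SSZ, SZ))))))
  [10] S(S(S(add(S(add(SZ, SZ)), mul(SZ, add(SSZ, SZ))))))
  [11] S(S(S(S(add(add(SZ, SZ), mul(SZ, add(SSZ, SZ)))))))
  [12] S(S(S(S(add(S(add(Z, SZ)), mul(SZ, add(SSZ, SZ)))))))
  [13] S(S(S(S(S(add(add(Z, SZ), mul(SZ, add(SSZ, SZ))))))))
  [14] S(S(S(S(S(add(SZ, mul(SZ, add(SSZ, SZ))))))))
  [15] S(S(S(S(S(S(add(Z, mul(SZ, add(SSZ, SZ)))))))))
  [16] S(S(S(S(S(S(mul(SZ, add(SSZ, SZ))))))))
  [17] S(S(S(S(S(S(add(add(SSZ, SZ), mul(Z, add(SSZ, SZ)))))))))
  [18] S(S(S(S(S(S(add(S(add(SZ, SZ)), mul(Z, add(SSZ, SZ)))))))))
  [19] S(S(S(S(S(S(S(add(add(SZ, SZ), mul(Z, add(SSZ, SZ))))))))))
  [20] S(S(S(S(S(S(S(add(S(add(Z, SZ)), mul(Z, add(SSZ, SZ))))))))))
  [21] S(S(S(S(S(S(S(S(add(add(Z, SZ), mul(Z, add(SSZ, SZ)))))))))))
  [22] S(S(S(S(S(S(S(S(add(SZ, mul(Z, add(SSZ, SZ)))))))))))
  [23] S(S(S(S(S(S(S(S(S(add(Z, mul(Z, add(SSZ, SZ))))))))))))
  [24] S(S(S(S(S(S(S(S(S(mul(Z, add(SSZ, SZ)))))))))))
  [25] S^9(Z)

Term B:
  start: mul(add(mul(Z, SZ), add(SSSZ, Z)), add(mul(SZ, SSZ), add(Z, SZ)))
  [1] mul(add(Z, add(SSSZ, Z)), add(mul(SZ, SSZ), add(Z, SZ)))
  [2] mul(add(SSSZ, Z), add(mul(SZ, SSZ), add(Z, SZ)))
  [3] mul(S(add(SSZ, Z)), add(mul(SZ, SSZ), add(Z, SZ)))
  [4] add(add(mul(SZ, SSZ), add(Z, SZ)), mul(add(SSZ, Z), add(mul(SZ, SSZ), add(Z, SZ))))
  [5] add(add(add(SSZ, mul(Z, SSZ)), add(Z, SZ)), mul(add(SSZ, Z), add(mul(SZ, SSZ), add(Z, SZ))))
  [6] add(add(S(add(SZ, mul(Z, SSZ))), add(Z, SZ)), mul(add(SSZ, Z), add(mul(SZ, SSZ), add(Z, SZ))))
  [7] add(S(add(add(SZ, mul(Z, SSZ)), add(Z, SZ))), mul(add(SSZ, Z), add(mul(SZ, SSZ), add(Z, SZ))))
  [8] S(add(add(add(SZ, mul(Z, SSZ)), add(Z, SZ)), mul(add(SSZ, Z), add(mul(SZ, SSZ), add(Z, SZ)))))
  [9] S(add(add(S(add(Z, mul(Z, SSZ))), add(Z, SZ)), mul(add(SSZ, Z), add(mul(SZ, SSZ), add(Z, SZ)))))
  [10] S(add(S(add(add(Z, mul(Z, SSZ)), add(Z, SZ))), mul(add(SSZ, Z), add(mul(SZ, SSZ), add(Z, SZ)))))
  [11] S(S(add(add(add(Z, mul(Z, SSZ)), add(Z, SZ)), mul(add(SSZ, Z), add(mul(SZ, SSZ), add(Z, SZ))))))
  [12] S(S(add(add(mul(Z, SSZ), add(Z, SZ)), mul(add(SSZ, Z), add(mul(SZ, SSZ), add(Z, SZ))))))
  [13] S(S(add(add(Z, add(Z, SZ)), mul(add(SSZ, Z), add(mul(SZ, SSZ), add(Z, SZ))))))
  [14] S(S(add(add(Z, SZ), mul(add(SSZ, Z), add(mul(SZ, SSZ), add(Z, SZ))))))
  [15] S(S(add(SZ, mul(add(SSZ, Z), add(mul(SZ, SSZ), add(Z, SZ))))))
  [16] S(S(S(add(Z, mul(add(SSZ, Z), add(mul(SZ, SSZ), add(Z, SZ)))))))
  [17] S(S(S(mul(add(SSZ, Z), add(mul(SZ, SSZ), add(Z, SZ))))))
  [18] S(S(S(mul(S(add(SZ, Z)), add(mul(SZ, SSZ), add(Z, SZ))))))
  [19] S(S(S(add(add(mul(SZ, SSZ), add(Z, SZ)), mul(add(SZ, Z), add(mul(SZ, SSZ), add(Z, SZ)))))))
  [20] S(S(S(add(add(add(SSZ, mul(Z, SSZ)), add(Z, SZ)), mul(add(SZ, Z), add(mul(SZ, SSZ), add(Z, SZ)))))))
  [21] S(S(S(add(add(S(add(SZ, mul(Z, SSZ))), add(Z, SZ)), mul(add(SZ, Z), add(mul(SZ, SSZ), add(Z, SZ)))))))
  [22] S(S(S(add(S(add(add(SZ, mul(Z, SSZ)), add(Z, SZ))), mul(add(SZ, Z), add(mul(SZ, SSZ), add(Z, SZ)))))))
  [23] S(S(S(S(add(add(add(SZ, mul(Z, SSZ)), add(Z, SZ)), mul(add(SZ, Z), add(mul(SZ, SSZ), add(Z, SZ))))))))
  [24] S(S(S(S(add(add(S(add(Z, mul(Z, SSZ))), add(Z, SZ)), mul(add(SZ, Z), add(mul(SZ, SSZ), add(Z, SZ))))))))
  [25] S(S(S(S(add(S(add(add(Z, mul(Z, SSZ)), add(Z, SZ))), mul(add(SZ, Z), add(mul(SZ, SSZ), add(Z, SZ))))))))
  [26] S(S(S(S(S(add(add(add(Z, mul(Z, SSZ)), add(Z, SZ)), mul(add(SZ, Z), add(mul(SZ, SSZ), add(Z, SZ)))))))))
  [27] S(S(S(S(S(add(add(mul(Z, SSZ), add(Z, SZ)), mul(add(SZ, Z), add(mul(SZ, SSZ), add(Z, SZ)))))))))
  [28] S(S(S(S(S(add(add(Z, add(Z, SZ)), mul(add(SZ, Z), add(mul(SZ, SSZ), add(Z, SZ)))))))))
  [29] S(S(S(S(S(add(add(Z, SZ), mul(add(SZ, Z), add(mul(SZ, SSZ), add(Z, SZ)))))))))
  [30] S(S(S(S(S(add(SZ, mul(add(SZ, Z), add(mul(SZ, SSZ), add(Z, SZ)))))))))
  [31] S(S(S(S(S(S(add(Z, mul(add(SZ, Z), add(mul(SZ, SSZ), add(Z, SZ))))))))))
  [32] S(S(S(S(S(S(mul(add(SZ, Z), add(mul(SZ, SSZ), add(Z, SZ)))))))))
  [33] S(S(S(S(S(S(mul(S(add(Z, Z)), add(mul(SZ, SSZ), add(Z, SZ)))))))))
  [34] S(S(S(S(S(S(add(add(mul(SZ, SSZ), add(Z, SZ)), mul(add(Z, Z), add(mul(SZ, SSZ), add(Z, SZ))))))))))
  [35] S(S(S(S(S(S(add(add(add(SSZ, mul(Z, SSZ)), add(Z, SZ)), mul(add(Z, Z), add(mul(SZ, SSZ), add(Z, SZ))))))))))
  [36] S(S(S(S(S(S(add(add(S(add(SZ, mul(Z, SSZ))), add(Z, SZ)), mul(add(Z, Z), add(mul(SZ, SSZ), add(Z, SZ))))))))))
  [37] S(S(S(S(S(S(add(S(add(add(SZ, mul(Z, SSZ)), add(Z, SZ))), mul(add(Z, Z), add(mul(SZ, SSZ), add(Z, SZ))))))))))
  [38] S(S(S(S(S(S(S(add(add(add(SZ, mul(Z, SSZ)), add(Z, SZ)), mul(add(Z, Z), add(mul(SZ, SSZ), add(Z, SZ)))))))))))
  [39] S(S(S(S(S(S(S(add(add(S(add(Z, mul(Z, SSZ))), add(Z, SZ)), mul(add(Z, Z), add(mul(SZ, SSZ), add(Z, SZ)))))))))))
  [40] S(S(S(S(S(S(S(add(S(add(add(Z, mul(Z, SSZ)), add(Z, SZ))), mul(add(Z, Z), add(mul(SZ, SSZ), add(Z, SZ)))))))))))
  [41] S(S(S(S(S(S(S(S(add(add(add(Z, mul(Z, SSZ)), add(Z, SZ)), mul(add(Z, Z), add(mul(SZ, SSZ), add(Z, SZ))))))))))))
  [42] S(S(S(S(S(S(S(S(add(add(mul(Z, SSZ), add(Z, SZ)), mul(add(Z, Z), add(mul(SZ, SSZ), add(Z, SZ))))))))))))
  [43] S(S(S(S(S(S(S(S(add(add(Z, add(Z, SZ)), mul(add(Z, Z), add(mul(SZ, SSZ), add(Z, SZ))))))))))))
  [44] S(S(S(S(S(S(S(S(add(add(Z, SZ), mul(add(Z, Z), add(mul(SZ, SSZ), add(Z, SZ))))))))))))
  [45] S(S(S(S(S(S(S(S(add(SZ, mul(add(Z, Z), add(mul(SZ, SSZ), add(Z, SZ))))))))))))
  [46] S(S(S(S(S(S(S(S(S(add(Z, mul(add(Z, Z), add(mul(SZ, SSZ), add(Z, SZ)))))))))))))
  [47] S(S(S(S(S(S(S(S(S(mul(add(Z, Z), add(mul(SZ, SSZ), add(Z, SZ))))))))))))
  [48] S(S(S(S(S(S(S(S(S(mul(Z, add(mul(SZ, SSZ), add(Z, SZ))))))))))))
  [49] S^9(Z)

Answer: SAME — A ⇓ S^9(Z), B ⇓ S^9(Z)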